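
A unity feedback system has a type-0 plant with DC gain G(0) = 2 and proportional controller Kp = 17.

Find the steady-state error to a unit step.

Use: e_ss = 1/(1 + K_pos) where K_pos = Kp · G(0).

K_pos = Kp · G(0) = 17 × 2 = 34. e_ss = 1/(1 + 34) = 0.0286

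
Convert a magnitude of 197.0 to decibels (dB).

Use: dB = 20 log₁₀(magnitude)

dB = 20 log₁₀(197.0) = 45.9 dB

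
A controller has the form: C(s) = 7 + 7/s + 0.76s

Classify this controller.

This is a Proportional-Integral-Derivative (PID) controller.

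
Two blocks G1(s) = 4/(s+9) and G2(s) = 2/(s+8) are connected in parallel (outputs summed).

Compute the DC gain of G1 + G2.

Parallel: G_eq = G1 + G2. DC gain = G1(0) + G2(0) = 4/9 + 2/8 = 0.4444 + 0.25 = 0.6944.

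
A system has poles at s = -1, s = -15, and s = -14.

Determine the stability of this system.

All poles are in the left half-plane. System is stable.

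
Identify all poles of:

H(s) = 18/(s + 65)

Pole is where denominator = 0: s + 65 = 0, so s = -65.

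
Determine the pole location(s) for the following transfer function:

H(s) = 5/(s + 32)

Pole is where denominator = 0: s + 32 = 0, so s = -32.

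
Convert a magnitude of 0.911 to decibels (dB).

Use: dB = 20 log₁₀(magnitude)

dB = 20 log₁₀(0.911) = -0.8 dB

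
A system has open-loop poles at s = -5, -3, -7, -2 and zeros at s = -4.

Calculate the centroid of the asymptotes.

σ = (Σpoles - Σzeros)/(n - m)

σ = (Σpoles - Σzeros)/(n - m) = (-17 - (-4))/(4 - 1) = -13/3 = -4.33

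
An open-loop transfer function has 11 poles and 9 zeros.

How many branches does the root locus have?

Root locus has n branches where n = number of poles = 11.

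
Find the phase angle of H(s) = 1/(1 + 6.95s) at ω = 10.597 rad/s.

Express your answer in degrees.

Phase = -arctan(ωτ) = -arctan(10.597 × 6.95) = -89.2°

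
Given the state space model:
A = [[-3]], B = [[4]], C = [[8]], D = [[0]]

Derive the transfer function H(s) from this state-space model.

(sI - A)⁻¹ = 1/(s + 3). H(s) = 8 × 4/(s + 3) + 0 = 32/(s + 3).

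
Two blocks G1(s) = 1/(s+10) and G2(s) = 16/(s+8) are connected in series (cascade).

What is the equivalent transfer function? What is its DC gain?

Series: multiply transfer functions. G_eq = 1/(s+10) × 16/(s+8) = 16/((s+10)(s+8)). DC gain = 16/(10×8) = 0.2.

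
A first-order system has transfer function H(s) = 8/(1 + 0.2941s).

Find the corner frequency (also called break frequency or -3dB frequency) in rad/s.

Corner frequency = 1/τ = 1/0.2941 = 3.4 rad/s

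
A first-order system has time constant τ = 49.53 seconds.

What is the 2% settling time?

For first-order system, 2% settling time ≈ 4τ = 4 × 49.53 = 198.12 s.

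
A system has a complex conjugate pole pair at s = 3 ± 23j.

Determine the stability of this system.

Real part of poles is 3 (> 0, right half-plane). Unstable.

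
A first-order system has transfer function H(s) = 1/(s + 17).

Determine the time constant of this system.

For H(s) = 1/(s + 1/τ), the pole is at -1/τ = -17, so τ = 1/17 = 0.0588 s.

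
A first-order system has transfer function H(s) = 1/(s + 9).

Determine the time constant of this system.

For H(s) = 1/(s + 1/τ), the pole is at -1/τ = -9, so τ = 1/9 = 0.1111 s.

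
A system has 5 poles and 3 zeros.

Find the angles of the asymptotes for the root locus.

n - m = 5 - 3 = 2. Angles: θk = (2k + 1)·180°/2 = 90°, 270°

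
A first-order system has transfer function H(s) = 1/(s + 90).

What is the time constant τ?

For H(s) = 1/(s + 1/τ), the pole is at -1/τ = -90, so τ = 1/90 = 0.0111 s.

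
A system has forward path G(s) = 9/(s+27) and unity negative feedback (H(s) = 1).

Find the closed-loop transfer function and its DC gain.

T(s) = G/(1+GH) = [9/(s+27)] / [1 + 9/(s+27)] = 9/(s+27+9) = 9/(s+36). DC gain = 9/36 = 0.25.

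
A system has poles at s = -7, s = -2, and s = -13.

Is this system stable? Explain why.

All poles are in the left half-plane. System is stable.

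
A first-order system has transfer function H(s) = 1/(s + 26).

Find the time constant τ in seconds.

For H(s) = 1/(s + 1/τ), the pole is at -1/τ = -26, so τ = 1/26 = 0.0385 s.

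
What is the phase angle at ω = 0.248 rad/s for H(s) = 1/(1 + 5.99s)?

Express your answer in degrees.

Phase = -arctan(ωτ) = -arctan(0.248 × 5.99) = -56.1°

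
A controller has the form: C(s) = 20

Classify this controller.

This is a Proportional (P) controller.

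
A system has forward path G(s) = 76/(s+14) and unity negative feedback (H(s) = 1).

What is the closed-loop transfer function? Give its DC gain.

T(s) = G/(1+GH) = [76/(s+14)] / [1 + 76/(s+14)] = 76/(s+14+76) = 76/(s+90). DC gain = 76/90 = 0.8444.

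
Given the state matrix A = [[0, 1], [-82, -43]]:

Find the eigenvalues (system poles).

det(A - λI) = λ² - (-43)λ + 82 = (λ - (-2))(λ - (-41)). Eigenvalues: -2, -41.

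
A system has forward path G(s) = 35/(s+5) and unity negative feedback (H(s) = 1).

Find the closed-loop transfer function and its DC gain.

T(s) = G/(1+GH) = [35/(s+5)] / [1 + 35/(s+5)] = 35/(s+5+35) = 35/(s+40). DC gain = 35/40 = 0.875.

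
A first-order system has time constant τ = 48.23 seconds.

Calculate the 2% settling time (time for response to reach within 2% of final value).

For first-order system, 2% settling time ≈ 4τ = 4 × 48.23 = 192.92 s.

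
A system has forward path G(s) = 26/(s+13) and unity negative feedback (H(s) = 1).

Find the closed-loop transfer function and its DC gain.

T(s) = G/(1+GH) = [26/(s+13)] / [1 + 26/(s+13)] = 26/(s+13+26) = 26/(s+39). DC gain = 26/39 = 0.6667.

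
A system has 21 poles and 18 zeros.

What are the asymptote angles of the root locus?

n - m = 21 - 18 = 3. Angles: θk = (2k + 1)·180°/3 = 60°, 180°, 300°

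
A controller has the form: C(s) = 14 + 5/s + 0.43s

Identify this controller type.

This is a Proportional-Integral-Derivative (PID) controller.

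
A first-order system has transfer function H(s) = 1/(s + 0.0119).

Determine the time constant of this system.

For H(s) = 1/(s + 1/τ), the pole is at -1/τ = -0.0119, so τ = 1/0.0119 = 84.03 s.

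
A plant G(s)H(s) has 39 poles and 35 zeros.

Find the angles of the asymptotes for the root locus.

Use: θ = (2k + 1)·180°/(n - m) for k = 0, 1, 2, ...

n - m = 39 - 35 = 4. Angles: θk = (2k + 1)·180°/4 = 45°, 135°, 225°, 315°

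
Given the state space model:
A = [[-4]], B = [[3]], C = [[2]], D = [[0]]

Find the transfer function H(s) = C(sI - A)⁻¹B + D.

(sI - A)⁻¹ = 1/(s + 4). H(s) = 2 × 3/(s + 4) + 0 = 6/(s + 4).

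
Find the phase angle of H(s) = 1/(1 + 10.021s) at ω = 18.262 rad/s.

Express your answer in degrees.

Phase = -arctan(ωτ) = -arctan(18.262 × 10.021) = -89.7°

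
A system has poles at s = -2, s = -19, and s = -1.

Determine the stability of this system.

All poles are in the left half-plane. System is stable.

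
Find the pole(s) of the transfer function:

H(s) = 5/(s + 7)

Pole is where denominator = 0: s + 7 = 0, so s = -7.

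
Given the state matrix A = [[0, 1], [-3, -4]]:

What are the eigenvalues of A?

det(A - λI) = λ² - (-4)λ + 3 = (λ - (-1))(λ - (-3)). Eigenvalues: -1, -3.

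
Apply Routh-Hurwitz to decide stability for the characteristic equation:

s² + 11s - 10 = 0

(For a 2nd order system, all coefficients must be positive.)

Coefficients: 1, 11, -10. c=-10 not positive, so system is unstable.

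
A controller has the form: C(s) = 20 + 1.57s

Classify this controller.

This is a Proportional-Derivative (PD) controller.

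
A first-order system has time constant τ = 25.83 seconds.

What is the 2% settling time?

For first-order system, 2% settling time ≈ 4τ = 4 × 25.83 = 103.32 s.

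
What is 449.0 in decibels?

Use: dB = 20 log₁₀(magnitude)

dB = 20 log₁₀(449.0) = 53.0 dB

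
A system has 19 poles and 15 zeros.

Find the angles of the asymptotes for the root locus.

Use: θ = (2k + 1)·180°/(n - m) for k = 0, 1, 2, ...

n - m = 19 - 15 = 4. Angles: θk = (2k + 1)·180°/4 = 45°, 135°, 225°, 315°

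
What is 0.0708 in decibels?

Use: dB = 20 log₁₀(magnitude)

dB = 20 log₁₀(0.0708) = -23.0 dB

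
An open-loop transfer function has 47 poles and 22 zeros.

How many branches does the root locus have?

Root locus has n branches where n = number of poles = 47.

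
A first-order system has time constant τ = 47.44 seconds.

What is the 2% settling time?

For first-order system, 2% settling time ≈ 4τ = 4 × 47.44 = 189.76 s.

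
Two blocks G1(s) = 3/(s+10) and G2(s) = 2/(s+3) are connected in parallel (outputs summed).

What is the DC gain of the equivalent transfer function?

Parallel: G_eq = G1 + G2. DC gain = G1(0) + G2(0) = 3/10 + 2/3 = 0.3 + 0.6667 = 0.9667.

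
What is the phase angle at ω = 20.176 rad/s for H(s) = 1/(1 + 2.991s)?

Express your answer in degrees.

Phase = -arctan(ωτ) = -arctan(20.176 × 2.991) = -89.1°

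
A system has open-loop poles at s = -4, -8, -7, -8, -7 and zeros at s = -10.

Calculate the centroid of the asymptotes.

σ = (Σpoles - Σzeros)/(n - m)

σ = (Σpoles - Σzeros)/(n - m) = (-34 - (-10))/(5 - 1) = -24/4 = -6.0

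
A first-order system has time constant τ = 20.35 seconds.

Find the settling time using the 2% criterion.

For first-order system, 2% settling time ≈ 4τ = 4 × 20.35 = 81.4 s.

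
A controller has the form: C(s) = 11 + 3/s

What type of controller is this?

This is a Proportional-Integral (PI) controller.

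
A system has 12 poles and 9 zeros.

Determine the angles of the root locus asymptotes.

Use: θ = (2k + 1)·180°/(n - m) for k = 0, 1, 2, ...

n - m = 12 - 9 = 3. Angles: θk = (2k + 1)·180°/3 = 60°, 180°, 300°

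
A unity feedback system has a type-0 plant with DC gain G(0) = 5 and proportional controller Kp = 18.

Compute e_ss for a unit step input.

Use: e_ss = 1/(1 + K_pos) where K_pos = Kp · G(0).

K_pos = Kp · G(0) = 18 × 5 = 90. e_ss = 1/(1 + 90) = 0.0110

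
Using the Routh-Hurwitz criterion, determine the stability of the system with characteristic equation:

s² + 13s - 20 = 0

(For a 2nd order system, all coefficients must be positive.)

Coefficients: 1, 13, -20. c=-20 not positive, so system is unstable.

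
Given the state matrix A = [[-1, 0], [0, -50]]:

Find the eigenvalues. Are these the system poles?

For diagonal matrix, eigenvalues are diagonal entries: λ₁ = -1, λ₂ = -50. Eigenvalues of A = system poles.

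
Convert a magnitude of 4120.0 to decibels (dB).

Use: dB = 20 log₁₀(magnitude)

dB = 20 log₁₀(4120.0) = 72.3 dB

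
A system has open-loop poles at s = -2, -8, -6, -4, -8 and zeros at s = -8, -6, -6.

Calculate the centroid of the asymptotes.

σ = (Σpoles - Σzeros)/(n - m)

σ = (Σpoles - Σzeros)/(n - m) = (-28 - (-20))/(5 - 3) = -8/2 = -4.0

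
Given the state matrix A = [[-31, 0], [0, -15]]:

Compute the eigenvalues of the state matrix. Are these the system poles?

For diagonal matrix, eigenvalues are diagonal entries: λ₁ = -31, λ₂ = -15. Eigenvalues of A = system poles.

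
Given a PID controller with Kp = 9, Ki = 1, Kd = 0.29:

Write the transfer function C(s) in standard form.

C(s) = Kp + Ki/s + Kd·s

Substituting values: C(s) = 9 + 1/s + 0.29s = (0.29s² + 9s + 1)/s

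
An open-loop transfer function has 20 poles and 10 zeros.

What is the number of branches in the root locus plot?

Root locus has n branches where n = number of poles = 20.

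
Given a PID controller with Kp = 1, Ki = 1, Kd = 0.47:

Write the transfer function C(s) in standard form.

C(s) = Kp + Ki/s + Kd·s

Substituting values: C(s) = 1 + 1/s + 0.47s = (0.47s² + s + 1)/s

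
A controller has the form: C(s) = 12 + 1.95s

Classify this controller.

This is a Proportional-Derivative (PD) controller.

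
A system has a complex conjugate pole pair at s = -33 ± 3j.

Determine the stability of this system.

Real part of poles is -33 (< 0, left half-plane). Stable.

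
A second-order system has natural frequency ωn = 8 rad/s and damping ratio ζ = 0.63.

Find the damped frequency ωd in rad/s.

ωd = ωn√(1 - ζ²) = 8√(1 - 0.63²) = 6.21 rad/s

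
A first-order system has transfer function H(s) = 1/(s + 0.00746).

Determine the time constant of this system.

For H(s) = 1/(s + 1/τ), the pole is at -1/τ = -0.00746, so τ = 1/0.00746 = 134 s.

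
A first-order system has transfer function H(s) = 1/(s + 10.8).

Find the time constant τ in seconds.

For H(s) = 1/(s + 1/τ), the pole is at -1/τ = -10.8, so τ = 1/10.8 = 0.0926 s.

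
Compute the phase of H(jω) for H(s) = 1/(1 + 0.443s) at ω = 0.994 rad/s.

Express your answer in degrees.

Phase = -arctan(ωτ) = -arctan(0.994 × 0.443) = -23.8°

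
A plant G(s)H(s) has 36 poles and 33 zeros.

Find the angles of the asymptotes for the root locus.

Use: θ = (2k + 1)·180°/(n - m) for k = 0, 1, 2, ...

n - m = 36 - 33 = 3. Angles: θk = (2k + 1)·180°/3 = 60°, 180°, 300°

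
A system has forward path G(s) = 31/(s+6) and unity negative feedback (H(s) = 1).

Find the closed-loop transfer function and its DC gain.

T(s) = G/(1+GH) = [31/(s+6)] / [1 + 31/(s+6)] = 31/(s+6+31) = 31/(s+37). DC gain = 31/37 = 0.8378.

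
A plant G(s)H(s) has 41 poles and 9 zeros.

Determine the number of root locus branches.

Root locus has n branches where n = number of poles = 41.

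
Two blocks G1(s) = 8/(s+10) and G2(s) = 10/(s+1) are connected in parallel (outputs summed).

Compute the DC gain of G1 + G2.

Parallel: G_eq = G1 + G2. DC gain = G1(0) + G2(0) = 8/10 + 10/1 = 0.8 + 10 = 10.8.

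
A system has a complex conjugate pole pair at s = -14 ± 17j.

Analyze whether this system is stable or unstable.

Real part of poles is -14 (< 0, left half-plane). Stable.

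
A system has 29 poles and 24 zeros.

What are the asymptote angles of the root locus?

n - m = 29 - 24 = 5. Angles: θk = (2k + 1)·180°/5 = 36°, 108°, 180°, 252°, 324°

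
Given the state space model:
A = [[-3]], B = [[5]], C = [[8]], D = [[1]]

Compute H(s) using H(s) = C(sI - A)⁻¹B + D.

(sI - A)⁻¹ = 1/(s + 3). H(s) = 8×5/(s + 3) + 1 = (s + 43)/(s + 3).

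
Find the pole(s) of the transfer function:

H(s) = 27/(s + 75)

Pole is where denominator = 0: s + 75 = 0, so s = -75.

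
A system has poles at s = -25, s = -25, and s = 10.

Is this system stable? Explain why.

Pole(s) at s = 10 are not in the left half-plane. System is unstable.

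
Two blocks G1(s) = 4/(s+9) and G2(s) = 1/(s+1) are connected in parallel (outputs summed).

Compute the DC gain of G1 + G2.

Parallel: G_eq = G1 + G2. DC gain = G1(0) + G2(0) = 4/9 + 1/1 = 0.4444 + 1 = 1.4444.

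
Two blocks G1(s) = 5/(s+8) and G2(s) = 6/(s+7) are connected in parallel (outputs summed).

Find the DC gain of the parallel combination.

Parallel: G_eq = G1 + G2. DC gain = G1(0) + G2(0) = 5/8 + 6/7 = 0.625 + 0.8571 = 1.4821.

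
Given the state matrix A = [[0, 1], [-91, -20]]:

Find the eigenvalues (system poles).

det(A - λI) = λ² - (-20)λ + 91 = (λ - (-13))(λ - (-7)). Eigenvalues: -13, -7.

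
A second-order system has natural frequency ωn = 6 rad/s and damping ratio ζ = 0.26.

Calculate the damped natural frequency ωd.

ωd = ωn√(1 - ζ²) = 6√(1 - 0.26²) = 5.79 rad/s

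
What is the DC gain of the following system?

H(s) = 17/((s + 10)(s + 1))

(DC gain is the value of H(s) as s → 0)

DC gain = H(0) = 17/(10 × 1) = 17/10 = 1.7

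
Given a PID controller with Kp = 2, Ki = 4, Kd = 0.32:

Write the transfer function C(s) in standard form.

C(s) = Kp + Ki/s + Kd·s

Substituting values: C(s) = 2 + 4/s + 0.32s = (0.32s² + 2s + 4)/s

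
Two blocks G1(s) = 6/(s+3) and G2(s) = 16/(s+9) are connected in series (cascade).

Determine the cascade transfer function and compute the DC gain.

Series: multiply transfer functions. G_eq = 6/(s+3) × 16/(s+9) = 96/((s+3)(s+9)). DC gain = 96/(3×9) = 3.5556.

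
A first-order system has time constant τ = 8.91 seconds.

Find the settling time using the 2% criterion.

For first-order system, 2% settling time ≈ 4τ = 4 × 8.91 = 35.64 s.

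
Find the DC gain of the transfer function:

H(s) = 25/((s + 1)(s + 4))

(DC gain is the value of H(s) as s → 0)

DC gain = H(0) = 25/(1 × 4) = 25/4 = 6.25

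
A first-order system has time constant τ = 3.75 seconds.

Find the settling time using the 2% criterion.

For first-order system, 2% settling time ≈ 4τ = 4 × 3.75 = 15.0 s.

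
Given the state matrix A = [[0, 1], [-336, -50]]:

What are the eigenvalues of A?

det(A - λI) = λ² - (-50)λ + 336 = (λ - (-42))(λ - (-8)). Eigenvalues: -42, -8.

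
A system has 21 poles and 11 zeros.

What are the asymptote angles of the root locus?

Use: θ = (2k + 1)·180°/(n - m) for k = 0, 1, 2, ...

n - m = 21 - 11 = 10. Angles: θk = (2k + 1)·180°/10 = 18°, 54°, 90°, 126°, 162°, 198°, 234°, 270°, 306°, 342°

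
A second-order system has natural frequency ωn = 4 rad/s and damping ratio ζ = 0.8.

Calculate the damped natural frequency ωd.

ωd = ωn√(1 - ζ²) = 4√(1 - 0.8²) = 2.4 rad/s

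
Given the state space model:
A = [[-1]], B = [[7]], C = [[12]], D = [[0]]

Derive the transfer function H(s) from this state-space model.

(sI - A)⁻¹ = 1/(s + 1). H(s) = 12 × 7/(s + 1) + 0 = 84/(s + 1).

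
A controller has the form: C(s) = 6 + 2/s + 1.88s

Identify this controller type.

This is a Proportional-Integral-Derivative (PID) controller.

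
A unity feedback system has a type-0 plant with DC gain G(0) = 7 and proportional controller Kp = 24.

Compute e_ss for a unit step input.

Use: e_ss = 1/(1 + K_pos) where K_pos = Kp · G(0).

K_pos = Kp · G(0) = 24 × 7 = 168. e_ss = 1/(1 + 168) = 0.0059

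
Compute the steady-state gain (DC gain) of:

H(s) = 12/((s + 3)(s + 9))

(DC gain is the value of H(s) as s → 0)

DC gain = H(0) = 12/(3 × 9) = 12/27 = 0.4444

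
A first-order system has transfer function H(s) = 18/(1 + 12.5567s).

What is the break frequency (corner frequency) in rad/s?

Corner frequency = 1/τ = 1/12.5567 = 0.08 rad/s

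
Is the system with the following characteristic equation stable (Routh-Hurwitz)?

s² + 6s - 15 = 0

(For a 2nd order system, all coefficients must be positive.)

Coefficients: 1, 6, -15. c=-15 not positive, so system is unstable.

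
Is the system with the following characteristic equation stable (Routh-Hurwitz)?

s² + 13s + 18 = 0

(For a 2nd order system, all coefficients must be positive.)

Coefficients: 1, 13, 18. All positive, so system is stable.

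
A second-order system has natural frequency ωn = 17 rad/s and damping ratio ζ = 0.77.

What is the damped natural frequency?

ωd = ωn√(1 - ζ²) = 17√(1 - 0.77²) = 10.85 rad/s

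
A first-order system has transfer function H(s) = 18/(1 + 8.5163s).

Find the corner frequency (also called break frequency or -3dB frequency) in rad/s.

Corner frequency = 1/τ = 1/8.5163 = 0.117 rad/s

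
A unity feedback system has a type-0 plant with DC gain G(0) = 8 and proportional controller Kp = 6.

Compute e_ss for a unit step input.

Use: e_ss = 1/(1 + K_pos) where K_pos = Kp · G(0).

K_pos = Kp · G(0) = 6 × 8 = 48. e_ss = 1/(1 + 48) = 0.0204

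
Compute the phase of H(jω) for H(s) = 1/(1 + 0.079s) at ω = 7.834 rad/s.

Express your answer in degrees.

Phase = -arctan(ωτ) = -arctan(7.834 × 0.079) = -31.8°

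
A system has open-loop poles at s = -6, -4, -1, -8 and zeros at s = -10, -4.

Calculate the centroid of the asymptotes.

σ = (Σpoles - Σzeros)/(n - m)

σ = (Σpoles - Σzeros)/(n - m) = (-19 - (-14))/(4 - 2) = -5/2 = -2.5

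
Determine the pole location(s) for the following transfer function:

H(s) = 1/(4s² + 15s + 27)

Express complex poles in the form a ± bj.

Discriminant = 15² - 4×4×27 = 225 - 432 = -207 < 0, so the poles are a complex conjugate pair s = (-15 ± j√207)/(2×4). Real part = -15/(2×4) = -15/8 = -1.875; imaginary part = ±√207/(2×4) ≈ 1.7984. Poles: s = -1.875 ± 1.7984j.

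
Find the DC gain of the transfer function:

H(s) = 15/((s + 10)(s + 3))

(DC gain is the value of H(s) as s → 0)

DC gain = H(0) = 15/(10 × 3) = 15/30 = 0.5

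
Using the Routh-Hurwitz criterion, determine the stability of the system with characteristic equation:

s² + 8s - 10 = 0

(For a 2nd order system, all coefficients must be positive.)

Coefficients: 1, 8, -10. c=-10 not positive, so system is unstable.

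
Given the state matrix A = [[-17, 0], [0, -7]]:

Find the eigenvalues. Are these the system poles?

For diagonal matrix, eigenvalues are diagonal entries: λ₁ = -17, λ₂ = -7. Eigenvalues of A = system poles.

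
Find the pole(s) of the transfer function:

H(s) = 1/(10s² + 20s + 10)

Discriminant = 20² - 4×10×10 = 400 - 400 = 0, so there is a repeated real pole at s = -20/(2×10) = -20/20 = -1. Pole: s = -1 (repeated, multiplicity 2).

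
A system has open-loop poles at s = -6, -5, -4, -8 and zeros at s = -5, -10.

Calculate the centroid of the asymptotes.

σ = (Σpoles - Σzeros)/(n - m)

σ = (Σpoles - Σzeros)/(n - m) = (-23 - (-15))/(4 - 2) = -8/2 = -4.0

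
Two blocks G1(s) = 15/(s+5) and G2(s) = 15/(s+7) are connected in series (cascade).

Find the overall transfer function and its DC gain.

Series: multiply transfer functions. G_eq = 15/(s+5) × 15/(s+7) = 225/((s+5)(s+7)). DC gain = 225/(5×7) = 6.4286.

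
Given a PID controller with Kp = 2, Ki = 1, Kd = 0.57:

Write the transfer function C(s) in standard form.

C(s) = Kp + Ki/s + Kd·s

Substituting values: C(s) = 2 + 1/s + 0.57s = (0.57s² + 2s + 1)/s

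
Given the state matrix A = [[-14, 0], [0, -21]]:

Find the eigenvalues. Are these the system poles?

For diagonal matrix, eigenvalues are diagonal entries: λ₁ = -14, λ₂ = -21. Eigenvalues of A = system poles.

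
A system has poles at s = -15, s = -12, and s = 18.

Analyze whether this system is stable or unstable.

Pole(s) at s = 18 are not in the left half-plane. System is unstable.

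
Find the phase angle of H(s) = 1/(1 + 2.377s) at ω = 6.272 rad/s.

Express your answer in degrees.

Phase = -arctan(ωτ) = -arctan(6.272 × 2.377) = -86.2°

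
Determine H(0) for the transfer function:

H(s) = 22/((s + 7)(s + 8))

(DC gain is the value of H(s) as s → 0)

DC gain = H(0) = 22/(7 × 8) = 22/56 = 0.3929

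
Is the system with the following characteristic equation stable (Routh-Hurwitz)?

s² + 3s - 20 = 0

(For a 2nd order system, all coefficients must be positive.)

Coefficients: 1, 3, -20. c=-20 not positive, so system is unstable.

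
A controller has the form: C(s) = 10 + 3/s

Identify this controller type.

This is a Proportional-Integral (PI) controller.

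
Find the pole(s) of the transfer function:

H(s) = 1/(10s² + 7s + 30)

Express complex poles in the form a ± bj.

Discriminant = 7² - 4×10×30 = 49 - 1200 = -1151 < 0, so the poles are a complex conjugate pair s = (-7 ± j√1151)/(2×10). Real part = -7/(2×10) = -7/20 = -0.35; imaginary part = ±√1151/(2×10) ≈ 1.6963. Poles: s = -0.35 ± 1.6963j.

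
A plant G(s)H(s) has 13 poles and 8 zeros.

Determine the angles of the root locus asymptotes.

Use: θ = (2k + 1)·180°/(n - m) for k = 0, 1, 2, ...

n - m = 13 - 8 = 5. Angles: θk = (2k + 1)·180°/5 = 36°, 108°, 180°, 252°, 324°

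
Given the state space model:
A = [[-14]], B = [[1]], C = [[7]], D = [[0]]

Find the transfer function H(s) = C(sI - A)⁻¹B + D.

(sI - A)⁻¹ = 1/(s + 14). H(s) = 7 × 1/(s + 14) + 0 = 7/(s + 14).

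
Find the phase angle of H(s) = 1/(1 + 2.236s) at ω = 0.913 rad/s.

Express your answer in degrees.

Phase = -arctan(ωτ) = -arctan(0.913 × 2.236) = -63.9°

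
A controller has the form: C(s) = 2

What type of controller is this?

This is a Proportional (P) controller.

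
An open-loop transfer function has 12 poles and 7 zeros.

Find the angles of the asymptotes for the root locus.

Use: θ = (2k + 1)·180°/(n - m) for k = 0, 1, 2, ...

n - m = 12 - 7 = 5. Angles: θk = (2k + 1)·180°/5 = 36°, 108°, 180°, 252°, 324°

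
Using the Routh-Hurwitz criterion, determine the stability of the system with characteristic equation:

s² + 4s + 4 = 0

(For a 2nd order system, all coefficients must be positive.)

Coefficients: 1, 4, 4. All positive, so system is stable.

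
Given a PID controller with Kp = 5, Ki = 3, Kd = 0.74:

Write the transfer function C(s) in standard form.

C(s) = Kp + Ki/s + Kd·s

Substituting values: C(s) = 5 + 3/s + 0.74s = (0.74s² + 5s + 3)/s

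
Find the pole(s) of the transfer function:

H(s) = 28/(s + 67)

Pole is where denominator = 0: s + 67 = 0, so s = -67.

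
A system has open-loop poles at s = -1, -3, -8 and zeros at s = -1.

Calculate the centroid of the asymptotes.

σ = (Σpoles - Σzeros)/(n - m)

σ = (Σpoles - Σzeros)/(n - m) = (-12 - (-1))/(3 - 1) = -11/2 = -5.5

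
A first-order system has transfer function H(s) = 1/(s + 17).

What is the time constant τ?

For H(s) = 1/(s + 1/τ), the pole is at -1/τ = -17, so τ = 1/17 = 0.0588 s.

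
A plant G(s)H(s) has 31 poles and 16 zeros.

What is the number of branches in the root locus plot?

Root locus has n branches where n = number of poles = 31.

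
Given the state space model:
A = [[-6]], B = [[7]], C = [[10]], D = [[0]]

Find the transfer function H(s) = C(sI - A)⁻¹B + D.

(sI - A)⁻¹ = 1/(s + 6). H(s) = 10 × 7/(s + 6) + 0 = 70/(s + 6).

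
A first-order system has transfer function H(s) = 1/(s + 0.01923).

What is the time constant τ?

For H(s) = 1/(s + 1/τ), the pole is at -1/τ = -0.01923, so τ = 1/0.01923 = 52 s.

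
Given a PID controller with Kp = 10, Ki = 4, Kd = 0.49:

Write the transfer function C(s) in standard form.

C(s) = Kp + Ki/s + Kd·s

Substituting values: C(s) = 10 + 4/s + 0.49s = (0.49s² + 10s + 4)/s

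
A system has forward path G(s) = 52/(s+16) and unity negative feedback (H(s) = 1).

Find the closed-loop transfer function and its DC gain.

T(s) = G/(1+GH) = [52/(s+16)] / [1 + 52/(s+16)] = 52/(s+16+52) = 52/(s+68). DC gain = 52/68 = 0.7647.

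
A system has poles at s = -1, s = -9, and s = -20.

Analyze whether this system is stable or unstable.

All poles are in the left half-plane. System is stable.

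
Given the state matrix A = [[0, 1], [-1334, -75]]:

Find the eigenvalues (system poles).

det(A - λI) = λ² - (-75)λ + 1334 = (λ - (-29))(λ - (-46)). Eigenvalues: -29, -46.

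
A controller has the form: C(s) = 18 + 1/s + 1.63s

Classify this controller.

This is a Proportional-Integral-Derivative (PID) controller.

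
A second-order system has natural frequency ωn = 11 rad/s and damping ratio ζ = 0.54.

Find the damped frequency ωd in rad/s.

ωd = ωn√(1 - ζ²) = 11√(1 - 0.54²) = 9.26 rad/s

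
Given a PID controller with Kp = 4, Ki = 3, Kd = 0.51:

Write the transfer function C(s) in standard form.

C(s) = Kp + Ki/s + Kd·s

Substituting values: C(s) = 4 + 3/s + 0.51s = (0.51s² + 4s + 3)/s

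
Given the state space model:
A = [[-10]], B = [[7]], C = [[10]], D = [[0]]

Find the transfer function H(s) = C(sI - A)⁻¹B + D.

(sI - A)⁻¹ = 1/(s + 10). H(s) = 10 × 7/(s + 10) + 0 = 70/(s + 10).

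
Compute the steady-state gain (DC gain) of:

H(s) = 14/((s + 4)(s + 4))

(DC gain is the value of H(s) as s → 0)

DC gain = H(0) = 14/(4 × 4) = 14/16 = 0.875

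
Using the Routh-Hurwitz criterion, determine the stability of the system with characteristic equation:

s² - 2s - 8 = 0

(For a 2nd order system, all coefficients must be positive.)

Coefficients: 1, -2, -8. b=-2, c=-8 not positive, so system is unstable.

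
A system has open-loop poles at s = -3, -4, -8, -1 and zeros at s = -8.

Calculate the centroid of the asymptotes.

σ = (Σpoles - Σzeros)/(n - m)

σ = (Σpoles - Σzeros)/(n - m) = (-16 - (-8))/(4 - 1) = -8/3 = -2.67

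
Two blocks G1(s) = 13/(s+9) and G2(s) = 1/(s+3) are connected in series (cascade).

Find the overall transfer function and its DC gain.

Series: multiply transfer functions. G_eq = 13/(s+9) × 1/(s+3) = 13/((s+9)(s+3)). DC gain = 13/(9×3) = 0.4815.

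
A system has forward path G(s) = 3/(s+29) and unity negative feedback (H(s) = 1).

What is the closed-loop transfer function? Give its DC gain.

T(s) = G/(1+GH) = [3/(s+29)] / [1 + 3/(s+29)] = 3/(s+29+3) = 3/(s+32). DC gain = 3/32 = 0.09375.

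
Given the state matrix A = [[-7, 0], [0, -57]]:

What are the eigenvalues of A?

For diagonal matrix, eigenvalues are diagonal entries: λ₁ = -7, λ₂ = -57.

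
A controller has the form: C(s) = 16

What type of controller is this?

This is a Proportional (P) controller.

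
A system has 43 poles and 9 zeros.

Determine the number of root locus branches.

Root locus has n branches where n = number of poles = 43.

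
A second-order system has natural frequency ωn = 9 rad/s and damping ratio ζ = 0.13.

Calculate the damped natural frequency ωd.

ωd = ωn√(1 - ζ²) = 9√(1 - 0.13²) = 8.92 rad/s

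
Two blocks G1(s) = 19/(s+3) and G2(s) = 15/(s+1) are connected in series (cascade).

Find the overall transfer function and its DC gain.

Series: multiply transfer functions. G_eq = 19/(s+3) × 15/(s+1) = 285/((s+3)(s+1)). DC gain = 285/(3×1) = 95.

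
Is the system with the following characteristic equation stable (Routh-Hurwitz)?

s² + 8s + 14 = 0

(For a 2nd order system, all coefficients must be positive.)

Coefficients: 1, 8, 14. All positive, so system is stable.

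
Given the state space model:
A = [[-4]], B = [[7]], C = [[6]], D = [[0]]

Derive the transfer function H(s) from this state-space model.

(sI - A)⁻¹ = 1/(s + 4). H(s) = 6 × 7/(s + 4) + 0 = 42/(s + 4).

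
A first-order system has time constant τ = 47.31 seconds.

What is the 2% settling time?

For first-order system, 2% settling time ≈ 4τ = 4 × 47.31 = 189.24 s.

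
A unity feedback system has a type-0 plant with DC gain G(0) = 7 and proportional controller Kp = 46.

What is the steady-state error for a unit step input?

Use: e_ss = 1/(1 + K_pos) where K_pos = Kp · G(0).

K_pos = Kp · G(0) = 46 × 7 = 322. e_ss = 1/(1 + 322) = 0.0031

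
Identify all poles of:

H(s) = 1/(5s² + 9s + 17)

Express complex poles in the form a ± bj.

Discriminant = 9² - 4×5×17 = 81 - 340 = -259 < 0, so the poles are a complex conjugate pair s = (-9 ± j√259)/(2×5). Real part = -9/(2×5) = -9/10 = -0.9; imaginary part = ±√259/(2×5) ≈ 1.6093. Poles: s = -0.9 ± 1.6093j.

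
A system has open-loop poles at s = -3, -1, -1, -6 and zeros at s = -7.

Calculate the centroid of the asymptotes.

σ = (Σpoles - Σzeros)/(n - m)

σ = (Σpoles - Σzeros)/(n - m) = (-11 - (-7))/(4 - 1) = -4/3 = -1.33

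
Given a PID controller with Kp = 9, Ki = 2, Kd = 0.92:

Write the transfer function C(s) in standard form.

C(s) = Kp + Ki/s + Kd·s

Substituting values: C(s) = 9 + 2/s + 0.92s = (0.92s² + 9s + 2)/s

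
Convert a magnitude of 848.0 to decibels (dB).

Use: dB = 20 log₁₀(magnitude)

dB = 20 log₁₀(848.0) = 58.6 dB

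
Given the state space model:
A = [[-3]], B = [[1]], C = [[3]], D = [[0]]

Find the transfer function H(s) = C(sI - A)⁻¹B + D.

(sI - A)⁻¹ = 1/(s + 3). H(s) = 3 × 1/(s + 3) + 0 = 3/(s + 3).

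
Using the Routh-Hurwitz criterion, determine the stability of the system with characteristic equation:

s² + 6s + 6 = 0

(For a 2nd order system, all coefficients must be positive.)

Coefficients: 1, 6, 6. All positive, so system is stable.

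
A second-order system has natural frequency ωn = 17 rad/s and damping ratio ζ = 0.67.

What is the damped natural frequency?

ωd = ωn√(1 - ζ²) = 17√(1 - 0.67²) = 12.62 rad/s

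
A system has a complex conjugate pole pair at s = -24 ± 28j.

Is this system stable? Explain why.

Real part of poles is -24 (< 0, left half-plane). Stable.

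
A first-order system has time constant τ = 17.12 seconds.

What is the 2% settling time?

For first-order system, 2% settling time ≈ 4τ = 4 × 17.12 = 68.48 s.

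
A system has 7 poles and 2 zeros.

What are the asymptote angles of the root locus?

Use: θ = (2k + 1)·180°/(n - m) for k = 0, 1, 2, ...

n - m = 7 - 2 = 5. Angles: θk = (2k + 1)·180°/5 = 36°, 108°, 180°, 252°, 324°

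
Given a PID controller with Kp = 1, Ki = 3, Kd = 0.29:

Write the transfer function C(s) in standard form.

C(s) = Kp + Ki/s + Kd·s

Substituting values: C(s) = 1 + 3/s + 0.29s = (0.29s² + s + 3)/s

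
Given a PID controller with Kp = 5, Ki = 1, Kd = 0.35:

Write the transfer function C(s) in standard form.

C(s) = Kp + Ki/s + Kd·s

Substituting values: C(s) = 5 + 1/s + 0.35s = (0.35s² + 5s + 1)/s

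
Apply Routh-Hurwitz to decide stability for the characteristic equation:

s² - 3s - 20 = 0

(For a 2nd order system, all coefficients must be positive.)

Coefficients: 1, -3, -20. b=-3, c=-20 not positive, so system is unstable.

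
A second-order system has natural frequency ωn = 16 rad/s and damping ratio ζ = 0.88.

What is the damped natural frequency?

ωd = ωn√(1 - ζ²) = 16√(1 - 0.88²) = 7.6 rad/s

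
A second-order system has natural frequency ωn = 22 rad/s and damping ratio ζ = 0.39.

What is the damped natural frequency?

ωd = ωn√(1 - ζ²) = 22√(1 - 0.39²) = 20.26 rad/s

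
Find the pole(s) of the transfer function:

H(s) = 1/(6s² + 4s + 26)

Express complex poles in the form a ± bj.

Discriminant = 4² - 4×6×26 = 16 - 624 = -608 < 0, so the poles are a complex conjugate pair s = (-4 ± j√608)/(2×6). Real part = -4/(2×6) = -4/12 ≈ -0.3333; imaginary part = ±√608/(2×6) ≈ 2.0548. Poles: s = -0.3333 ± 2.0548j.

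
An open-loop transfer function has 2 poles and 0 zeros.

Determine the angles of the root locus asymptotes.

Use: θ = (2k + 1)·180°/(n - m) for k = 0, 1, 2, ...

n - m = 2 - 0 = 2. Angles: θk = (2k + 1)·180°/2 = 90°, 270°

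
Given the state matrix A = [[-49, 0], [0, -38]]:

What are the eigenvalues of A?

For diagonal matrix, eigenvalues are diagonal entries: λ₁ = -49, λ₂ = -38.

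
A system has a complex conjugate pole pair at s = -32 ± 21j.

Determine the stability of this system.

Real part of poles is -32 (< 0, left half-plane). Stable.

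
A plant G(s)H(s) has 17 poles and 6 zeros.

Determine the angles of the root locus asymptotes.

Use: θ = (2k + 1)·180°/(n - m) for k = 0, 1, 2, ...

n - m = 17 - 6 = 11. Angles: θk = (2k + 1)·180°/11 = 16.36°, 49.09°, 81.82°, 114.55°, 147.27°, 180°, 212.73°, 245.45°, 278.18°, 310.91°, 343.64°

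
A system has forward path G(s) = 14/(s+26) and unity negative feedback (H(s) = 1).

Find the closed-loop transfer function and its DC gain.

T(s) = G/(1+GH) = [14/(s+26)] / [1 + 14/(s+26)] = 14/(s+26+14) = 14/(s+40). DC gain = 14/40 = 0.35.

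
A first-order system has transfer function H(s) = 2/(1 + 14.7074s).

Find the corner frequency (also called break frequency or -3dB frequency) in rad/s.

Corner frequency = 1/τ = 1/14.7074 = 0.068 rad/s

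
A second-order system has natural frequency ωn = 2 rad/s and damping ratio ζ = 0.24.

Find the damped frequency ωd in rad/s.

ωd = ωn√(1 - ζ²) = 2√(1 - 0.24²) = 1.94 rad/s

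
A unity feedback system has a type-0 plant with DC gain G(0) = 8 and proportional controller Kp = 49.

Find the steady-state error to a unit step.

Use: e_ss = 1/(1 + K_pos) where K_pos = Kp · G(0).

K_pos = Kp · G(0) = 49 × 8 = 392. e_ss = 1/(1 + 392) = 0.0025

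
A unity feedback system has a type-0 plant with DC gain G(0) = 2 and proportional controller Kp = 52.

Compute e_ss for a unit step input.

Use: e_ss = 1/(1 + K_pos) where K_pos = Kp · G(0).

K_pos = Kp · G(0) = 52 × 2 = 104. e_ss = 1/(1 + 104) = 0.0095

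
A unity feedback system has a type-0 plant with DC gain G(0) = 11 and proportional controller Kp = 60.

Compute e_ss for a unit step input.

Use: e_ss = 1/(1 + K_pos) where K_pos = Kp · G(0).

K_pos = Kp · G(0) = 60 × 11 = 660. e_ss = 1/(1 + 660) = 0.0015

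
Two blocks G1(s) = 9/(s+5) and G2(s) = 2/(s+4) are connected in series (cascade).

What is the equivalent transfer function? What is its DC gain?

Series: multiply transfer functions. G_eq = 9/(s+5) × 2/(s+4) = 18/((s+5)(s+4)). DC gain = 18/(5×4) = 0.9.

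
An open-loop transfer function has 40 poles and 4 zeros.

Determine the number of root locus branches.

Root locus has n branches where n = number of poles = 40.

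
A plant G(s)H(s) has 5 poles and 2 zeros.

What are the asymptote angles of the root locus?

n - m = 5 - 2 = 3. Angles: θk = (2k + 1)·180°/3 = 60°, 180°, 300°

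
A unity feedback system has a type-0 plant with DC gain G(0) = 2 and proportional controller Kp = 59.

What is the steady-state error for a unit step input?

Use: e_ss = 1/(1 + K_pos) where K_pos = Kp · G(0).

K_pos = Kp · G(0) = 59 × 2 = 118. e_ss = 1/(1 + 118) = 0.0084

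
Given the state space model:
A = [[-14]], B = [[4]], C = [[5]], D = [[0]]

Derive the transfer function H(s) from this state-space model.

(sI - A)⁻¹ = 1/(s + 14). H(s) = 5 × 4/(s + 14) + 0 = 20/(s + 14).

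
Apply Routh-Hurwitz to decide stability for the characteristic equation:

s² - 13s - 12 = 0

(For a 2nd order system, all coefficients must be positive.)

Coefficients: 1, -13, -12. b=-13, c=-12 not positive, so system is unstable.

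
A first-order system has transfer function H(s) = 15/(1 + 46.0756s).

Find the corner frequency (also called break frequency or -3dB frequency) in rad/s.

Corner frequency = 1/τ = 1/46.0756 = 0.022 rad/s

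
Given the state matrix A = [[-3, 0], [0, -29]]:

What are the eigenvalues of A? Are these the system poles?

For diagonal matrix, eigenvalues are diagonal entries: λ₁ = -3, λ₂ = -29. Eigenvalues of A = system poles.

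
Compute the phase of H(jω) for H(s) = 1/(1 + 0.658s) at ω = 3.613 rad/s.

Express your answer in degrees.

Phase = -arctan(ωτ) = -arctan(3.613 × 0.658) = -67.2°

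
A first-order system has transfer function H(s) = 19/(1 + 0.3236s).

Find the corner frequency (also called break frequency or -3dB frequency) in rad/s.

Corner frequency = 1/τ = 1/0.3236 = 3.09 rad/s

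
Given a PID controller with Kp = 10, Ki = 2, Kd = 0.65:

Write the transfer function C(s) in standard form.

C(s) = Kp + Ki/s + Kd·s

Substituting values: C(s) = 10 + 2/s + 0.65s = (0.65s² + 10s + 2)/s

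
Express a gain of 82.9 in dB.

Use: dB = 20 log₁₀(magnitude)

dB = 20 log₁₀(82.9) = 38.4 dB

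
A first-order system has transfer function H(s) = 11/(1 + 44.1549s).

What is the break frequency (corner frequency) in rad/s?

Corner frequency = 1/τ = 1/44.1549 = 0.023 rad/s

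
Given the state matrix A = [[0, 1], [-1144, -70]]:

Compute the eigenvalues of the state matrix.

det(A - λI) = λ² - (-70)λ + 1144 = (λ - (-44))(λ - (-26)). Eigenvalues: -44, -26.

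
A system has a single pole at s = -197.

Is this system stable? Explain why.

Pole at s = -197 is in the left half-plane. Stable.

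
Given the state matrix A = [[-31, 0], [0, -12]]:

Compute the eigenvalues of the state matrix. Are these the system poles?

For diagonal matrix, eigenvalues are diagonal entries: λ₁ = -31, λ₂ = -12. Eigenvalues of A = system poles.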